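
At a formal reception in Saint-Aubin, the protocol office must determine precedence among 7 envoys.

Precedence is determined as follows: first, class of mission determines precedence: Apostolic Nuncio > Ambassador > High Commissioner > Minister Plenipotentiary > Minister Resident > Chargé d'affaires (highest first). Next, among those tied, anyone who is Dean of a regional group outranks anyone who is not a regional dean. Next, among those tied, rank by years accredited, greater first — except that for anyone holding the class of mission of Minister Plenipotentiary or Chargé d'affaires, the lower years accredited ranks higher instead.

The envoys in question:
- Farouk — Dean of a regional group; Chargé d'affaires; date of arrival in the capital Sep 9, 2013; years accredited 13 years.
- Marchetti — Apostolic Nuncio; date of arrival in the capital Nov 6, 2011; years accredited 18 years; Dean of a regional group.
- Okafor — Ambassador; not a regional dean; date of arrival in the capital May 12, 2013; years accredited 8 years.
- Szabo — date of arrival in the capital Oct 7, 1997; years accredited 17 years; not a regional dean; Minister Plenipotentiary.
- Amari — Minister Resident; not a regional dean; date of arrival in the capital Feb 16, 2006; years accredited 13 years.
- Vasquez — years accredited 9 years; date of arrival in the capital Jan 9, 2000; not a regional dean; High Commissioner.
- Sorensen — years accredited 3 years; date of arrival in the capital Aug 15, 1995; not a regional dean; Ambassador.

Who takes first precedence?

Marchetti

By class of mission: Marchetti (Apostolic Nuncio); then Okafor and Sorensen (Ambassador); then Vasquez (High Commissioner); then Szabo (Minister Plenipotentiary); then Amari (Minister Resident); then Farouk (Chargé d'affaires).
Okafor and Sorensen are each not a regional dean, so the next rule applies.
Among Okafor and Sorensen, by years accredited (higher first): Okafor (8 years) before Sorensen (3 years).
Order: Marchetti, Okafor, Sorensen, Vasquez, Szabo, Amari, Farouk.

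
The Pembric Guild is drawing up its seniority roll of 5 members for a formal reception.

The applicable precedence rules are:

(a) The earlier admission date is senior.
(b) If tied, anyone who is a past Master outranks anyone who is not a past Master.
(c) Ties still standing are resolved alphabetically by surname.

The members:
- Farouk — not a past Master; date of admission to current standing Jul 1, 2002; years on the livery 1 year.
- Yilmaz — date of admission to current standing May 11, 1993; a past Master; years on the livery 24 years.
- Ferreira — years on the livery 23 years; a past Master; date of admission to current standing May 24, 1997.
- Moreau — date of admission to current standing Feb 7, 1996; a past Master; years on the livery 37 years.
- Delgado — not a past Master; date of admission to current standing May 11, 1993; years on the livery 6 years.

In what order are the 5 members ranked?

By date of admission to current standing (earlier first): Yilmaz and Delgado (both May 11, 1993); then Moreau (Feb 7, 1996); then Ferreira (May 24, 1997); then Farouk (Jul 1, 2002).
Among Yilmaz and Delgado, a past Master before not a past Master: Yilmaz (a past Master) before Delgado (not a past Master).
Full order: Yilmaz, Delgado, Moreau, Ferreira, Farouk.

Yilmaz, Delgado, Moreau, Ferreira, Farouk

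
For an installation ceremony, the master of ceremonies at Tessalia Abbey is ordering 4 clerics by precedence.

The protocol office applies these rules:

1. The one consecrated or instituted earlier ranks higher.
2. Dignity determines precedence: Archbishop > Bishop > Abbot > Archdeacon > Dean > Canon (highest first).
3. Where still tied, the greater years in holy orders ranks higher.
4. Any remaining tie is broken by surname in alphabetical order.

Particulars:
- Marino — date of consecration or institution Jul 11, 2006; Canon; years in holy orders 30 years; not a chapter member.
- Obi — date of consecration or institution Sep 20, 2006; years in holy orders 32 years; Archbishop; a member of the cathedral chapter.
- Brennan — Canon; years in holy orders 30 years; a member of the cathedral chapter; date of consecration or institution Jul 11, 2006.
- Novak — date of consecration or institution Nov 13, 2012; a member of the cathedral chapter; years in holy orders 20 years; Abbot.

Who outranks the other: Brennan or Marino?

By date of consecration or institution (earlier first): Brennan and Marino (both Jul 11, 2006); then Obi (Sep 20, 2006); then Novak (Nov 13, 2012).
Brennan and Marino are each Canon, so the next rule applies.
Brennan and Marino both have years in holy orders 30 years, so the next rule applies.
Among Brennan and Marino, alphabetically by surname: Brennan before Marino.
So Brennan takes precedence.

Brennan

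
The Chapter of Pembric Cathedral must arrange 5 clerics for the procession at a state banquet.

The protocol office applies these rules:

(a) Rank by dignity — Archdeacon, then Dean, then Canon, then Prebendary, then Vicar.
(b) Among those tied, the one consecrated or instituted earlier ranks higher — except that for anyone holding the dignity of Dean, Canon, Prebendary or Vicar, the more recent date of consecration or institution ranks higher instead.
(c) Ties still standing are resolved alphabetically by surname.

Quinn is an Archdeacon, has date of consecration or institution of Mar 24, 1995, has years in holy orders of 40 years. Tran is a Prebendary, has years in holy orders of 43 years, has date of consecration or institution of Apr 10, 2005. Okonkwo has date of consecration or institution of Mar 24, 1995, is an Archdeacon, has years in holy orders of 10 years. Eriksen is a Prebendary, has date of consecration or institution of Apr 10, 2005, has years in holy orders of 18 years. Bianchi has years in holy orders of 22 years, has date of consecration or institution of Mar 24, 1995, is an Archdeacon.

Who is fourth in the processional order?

Eriksen

By dignity: Bianchi, Okonkwo and Quinn (Archdeacon); then Eriksen and Tran (Prebendary).
Bianchi, Okonkwo and Quinn all have date of consecration or institution Mar 24, 1995, so the next rule applies.
Among Bianchi, Okonkwo and Quinn, alphabetically by surname: Bianchi before Okonkwo before Quinn.
Eriksen and Tran both have date of consecration or institution Apr 10, 2005, so the next rule applies.
Among Eriksen and Tran, alphabetically by surname: Eriksen before Tran.
Order: Bianchi, Okonkwo, Quinn, Eriksen, Tran.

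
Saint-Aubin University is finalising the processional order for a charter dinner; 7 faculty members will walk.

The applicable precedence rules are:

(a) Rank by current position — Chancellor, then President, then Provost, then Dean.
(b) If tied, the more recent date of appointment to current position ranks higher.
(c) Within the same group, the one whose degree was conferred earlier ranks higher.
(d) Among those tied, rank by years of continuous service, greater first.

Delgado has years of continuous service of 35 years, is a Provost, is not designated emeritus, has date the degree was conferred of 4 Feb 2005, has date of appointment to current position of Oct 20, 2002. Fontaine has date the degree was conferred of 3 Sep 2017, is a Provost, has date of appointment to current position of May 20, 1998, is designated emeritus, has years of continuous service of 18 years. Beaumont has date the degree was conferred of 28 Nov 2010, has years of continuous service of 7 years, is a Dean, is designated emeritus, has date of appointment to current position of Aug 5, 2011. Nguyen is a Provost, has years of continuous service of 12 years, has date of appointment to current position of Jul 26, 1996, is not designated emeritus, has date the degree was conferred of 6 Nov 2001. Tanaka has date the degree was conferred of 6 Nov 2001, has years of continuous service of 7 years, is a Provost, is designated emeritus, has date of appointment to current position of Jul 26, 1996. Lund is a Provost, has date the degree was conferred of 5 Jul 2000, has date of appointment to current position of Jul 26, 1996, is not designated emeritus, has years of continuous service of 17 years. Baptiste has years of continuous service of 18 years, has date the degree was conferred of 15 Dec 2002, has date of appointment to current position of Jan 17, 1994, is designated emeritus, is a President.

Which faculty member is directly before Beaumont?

Tanaka

By current position: Baptiste (President); then Delgado, Fontaine, Lund, Nguyen and Tanaka (Provost); then Beaumont (Dean).
Among Delgado, Fontaine, Lund, Nguyen and Tanaka, by date of appointment to current position (later first): Delgado (Oct 20, 2002) before Fontaine (May 20, 1998) before Lund, Nguyen and Tanaka (Jul 26, 1996).
Among Lund, Nguyen and Tanaka, by date the degree was conferred (earlier first): Lund (5 Jul 2000) before Nguyen and Tanaka (6 Nov 2001).
Among Nguyen and Tanaka, by years of continuous service (higher first): Nguyen (12 years) before Tanaka (7 years).
Order: Baptiste, Delgado, Fontaine, Lund, Nguyen, Tanaka, Beaumont.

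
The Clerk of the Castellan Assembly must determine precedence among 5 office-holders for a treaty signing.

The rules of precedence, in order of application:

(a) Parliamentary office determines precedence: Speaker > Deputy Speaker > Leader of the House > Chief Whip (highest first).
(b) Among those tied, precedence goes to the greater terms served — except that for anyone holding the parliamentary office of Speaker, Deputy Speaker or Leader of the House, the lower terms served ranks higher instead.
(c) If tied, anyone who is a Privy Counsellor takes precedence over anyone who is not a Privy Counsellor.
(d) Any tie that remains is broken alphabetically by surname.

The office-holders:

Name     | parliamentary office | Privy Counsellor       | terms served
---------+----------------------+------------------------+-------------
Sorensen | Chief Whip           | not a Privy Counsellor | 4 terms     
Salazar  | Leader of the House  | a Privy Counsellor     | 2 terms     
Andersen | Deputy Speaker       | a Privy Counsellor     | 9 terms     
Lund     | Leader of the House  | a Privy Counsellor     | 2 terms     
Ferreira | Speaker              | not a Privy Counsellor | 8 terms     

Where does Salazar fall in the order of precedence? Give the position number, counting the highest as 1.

4

By parliamentary office: Ferreira (Speaker); then Andersen (Deputy Speaker); then Lund and Salazar (Leader of the House); then Sorensen (Chief Whip).
Lund and Salazar both have terms served 2 terms, so the next rule applies.
Lund and Salazar are each a Privy Counsellor, so the next rule applies.
Among Lund and Salazar, alphabetically by surname: Lund before Salazar.
Order: Ferreira, Andersen, Lund, Salazar, Sorensen. So position 4.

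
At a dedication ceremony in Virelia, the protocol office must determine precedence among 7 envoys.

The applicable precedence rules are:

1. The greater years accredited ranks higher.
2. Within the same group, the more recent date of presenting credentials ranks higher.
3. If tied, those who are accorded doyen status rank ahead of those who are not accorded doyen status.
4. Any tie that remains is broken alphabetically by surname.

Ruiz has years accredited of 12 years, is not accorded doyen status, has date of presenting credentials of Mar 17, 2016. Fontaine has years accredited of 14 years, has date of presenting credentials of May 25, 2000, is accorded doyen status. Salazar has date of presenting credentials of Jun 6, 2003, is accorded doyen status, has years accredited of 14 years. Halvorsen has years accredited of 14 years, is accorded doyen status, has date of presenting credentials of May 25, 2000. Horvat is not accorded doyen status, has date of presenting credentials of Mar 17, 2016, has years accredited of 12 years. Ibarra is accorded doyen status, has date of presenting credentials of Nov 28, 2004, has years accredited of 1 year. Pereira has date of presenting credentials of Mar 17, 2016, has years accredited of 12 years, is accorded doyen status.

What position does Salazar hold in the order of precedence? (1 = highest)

By years accredited (higher first): Salazar, Fontaine and Halvorsen (each 14 years); then Pereira, Horvat and Ruiz (each 12 years); then Ibarra (1 year).
Among Salazar, Fontaine and Halvorsen, by date of presenting credentials (later first): Salazar (Jun 6, 2003) before Fontaine and Halvorsen (May 25, 2000).
Fontaine and Halvorsen are each accorded doyen status, so the next rule applies.
Among Fontaine and Halvorsen, alphabetically by surname: Fontaine before Halvorsen.
Pereira, Horvat and Ruiz all have date of presenting credentials Mar 17, 2016, so the next rule applies.
Among Pereira, Horvat and Ruiz, accorded doyen status before not accorded doyen status: Pereira (accorded doyen status) before Horvat and Ruiz (not accorded doyen status).
Among Horvat and Ruiz, alphabetically by surname: Horvat before Ruiz.
Order: Salazar, Fontaine, Halvorsen, Pereira, Horvat, Ruiz, Ibarra. So position 1.

1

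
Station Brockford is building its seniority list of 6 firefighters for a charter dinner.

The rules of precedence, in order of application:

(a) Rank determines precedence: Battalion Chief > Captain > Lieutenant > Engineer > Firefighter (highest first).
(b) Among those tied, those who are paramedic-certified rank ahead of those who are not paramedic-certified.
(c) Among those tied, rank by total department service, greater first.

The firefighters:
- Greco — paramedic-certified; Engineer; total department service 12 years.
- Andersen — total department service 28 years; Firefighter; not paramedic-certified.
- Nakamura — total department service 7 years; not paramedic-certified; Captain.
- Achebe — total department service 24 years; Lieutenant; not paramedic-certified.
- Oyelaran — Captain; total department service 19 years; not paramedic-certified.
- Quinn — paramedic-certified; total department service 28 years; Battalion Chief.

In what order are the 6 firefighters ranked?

Quinn, Oyelaran, Nakamura, Achebe, Greco, Andersen

By rank: Quinn (Battalion Chief); then Oyelaran and Nakamura (Captain); then Achebe (Lieutenant); then Greco (Engineer); then Andersen (Firefighter).
Oyelaran and Nakamura are each not paramedic-certified, so the next rule applies.
Among Oyelaran and Nakamura, by total department service (higher first): Oyelaran (19 years) before Nakamura (7 years).
Full order: Quinn, Oyelaran, Nakamura, Achebe, Greco, Andersen.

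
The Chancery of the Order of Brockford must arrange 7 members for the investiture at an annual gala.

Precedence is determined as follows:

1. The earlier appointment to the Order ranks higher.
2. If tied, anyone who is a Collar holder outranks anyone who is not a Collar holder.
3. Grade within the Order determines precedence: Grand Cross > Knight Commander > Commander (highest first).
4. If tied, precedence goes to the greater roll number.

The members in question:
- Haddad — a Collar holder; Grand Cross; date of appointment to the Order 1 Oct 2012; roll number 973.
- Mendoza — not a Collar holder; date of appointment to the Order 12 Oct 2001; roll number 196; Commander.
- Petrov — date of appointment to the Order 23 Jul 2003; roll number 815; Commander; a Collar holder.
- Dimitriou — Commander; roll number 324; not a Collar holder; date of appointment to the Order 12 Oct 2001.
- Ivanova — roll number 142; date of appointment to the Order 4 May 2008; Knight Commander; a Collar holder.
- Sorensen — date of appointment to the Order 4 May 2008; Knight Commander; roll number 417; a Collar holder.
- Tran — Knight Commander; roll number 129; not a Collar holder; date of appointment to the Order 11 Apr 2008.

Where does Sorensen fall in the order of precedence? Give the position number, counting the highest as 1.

By date of appointment to the Order (earlier first): Dimitriou and Mendoza (both 12 Oct 2001); then Petrov (23 Jul 2003); then Tran (11 Apr 2008); then Sorensen and Ivanova (both 4 May 2008); then Haddad (1 Oct 2012).
Dimitriou and Mendoza are each not a Collar holder, so the next rule applies.
Dimitriou and Mendoza are each Commander, so the next rule applies.
Among Dimitriou and Mendoza, by roll number (higher first): Dimitriou (324) before Mendoza (196).
Sorensen and Ivanova are each a Collar holder, so the next rule applies.
Sorensen and Ivanova are each Knight Commander, so the next rule applies.
Among Sorensen and Ivanova, by roll number (higher first): Sorensen (417) before Ivanova (142).
Order: Dimitriou, Mendoza, Petrov, Tran, Sorensen, Ivanova, Haddad. So position 5.

5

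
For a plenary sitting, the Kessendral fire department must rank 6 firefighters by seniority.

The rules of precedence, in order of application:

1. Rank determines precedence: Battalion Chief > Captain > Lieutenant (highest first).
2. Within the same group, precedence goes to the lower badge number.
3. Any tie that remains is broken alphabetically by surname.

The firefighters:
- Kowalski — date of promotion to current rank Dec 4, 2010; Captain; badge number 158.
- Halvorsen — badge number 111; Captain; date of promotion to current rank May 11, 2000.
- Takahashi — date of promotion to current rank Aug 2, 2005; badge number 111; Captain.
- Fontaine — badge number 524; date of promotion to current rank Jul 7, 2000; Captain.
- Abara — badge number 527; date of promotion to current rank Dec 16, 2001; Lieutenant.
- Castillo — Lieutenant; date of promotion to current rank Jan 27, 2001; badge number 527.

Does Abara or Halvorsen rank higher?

By rank: Halvorsen, Takahashi, Kowalski and Fontaine (Captain); then Abara and Castillo (Lieutenant).
Among Halvorsen, Takahashi, Kowalski and Fontaine, by badge number (lower first): Halvorsen and Takahashi (111) before Kowalski (158) before Fontaine (524).
Among Halvorsen and Takahashi, alphabetically by surname: Halvorsen before Takahashi.
Abara and Castillo both have badge number 527, so the next rule applies.
Among Abara and Castillo, alphabetically by surname: Abara before Castillo.
So Halvorsen takes precedence.

Halvorsen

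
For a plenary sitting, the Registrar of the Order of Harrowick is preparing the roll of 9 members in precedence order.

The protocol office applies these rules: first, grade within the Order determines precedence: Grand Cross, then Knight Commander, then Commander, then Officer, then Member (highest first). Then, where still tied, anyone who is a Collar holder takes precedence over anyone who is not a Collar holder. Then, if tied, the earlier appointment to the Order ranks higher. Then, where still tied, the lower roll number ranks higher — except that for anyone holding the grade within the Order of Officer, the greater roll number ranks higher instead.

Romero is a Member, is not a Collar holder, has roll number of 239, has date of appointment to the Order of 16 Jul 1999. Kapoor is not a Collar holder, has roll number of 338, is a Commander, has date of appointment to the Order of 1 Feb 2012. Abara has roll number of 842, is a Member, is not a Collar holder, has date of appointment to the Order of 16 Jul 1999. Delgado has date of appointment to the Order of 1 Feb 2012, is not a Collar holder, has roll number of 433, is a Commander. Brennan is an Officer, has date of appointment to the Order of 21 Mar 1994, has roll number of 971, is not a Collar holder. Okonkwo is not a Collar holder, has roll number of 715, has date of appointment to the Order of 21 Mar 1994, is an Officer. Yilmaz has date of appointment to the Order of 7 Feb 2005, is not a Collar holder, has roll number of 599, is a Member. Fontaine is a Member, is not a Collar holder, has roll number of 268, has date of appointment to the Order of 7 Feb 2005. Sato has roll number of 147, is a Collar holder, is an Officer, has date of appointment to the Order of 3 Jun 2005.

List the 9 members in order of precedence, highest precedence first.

By grade within the Order: Kapoor and Delgado (Commander); then Sato, Brennan and Okonkwo (Officer); then Romero, Abara, Fontaine and Yilmaz (Member).
Kapoor and Delgado are each not a Collar holder, so the next rule applies.
Kapoor and Delgado both have date of appointment to the Order 1 Feb 2012, so the next rule applies.
Among Kapoor and Delgado, by roll number (lower first): Kapoor (338) before Delgado (433).
Among Sato, Brennan and Okonkwo, a Collar holder before not a Collar holder: Sato (a Collar holder) before Brennan and Okonkwo (not a Collar holder).
Brennan and Okonkwo both have date of appointment to the Order 21 Mar 1994, so the next rule applies.
Among Brennan and Okonkwo, by roll number (higher first) (reversed rule for this group): Brennan (971) before Okonkwo (715).
Romero, Abara, Fontaine and Yilmaz are each not a Collar holder, so the next rule applies.
Among Romero, Abara, Fontaine and Yilmaz, by date of appointment to the Order (earlier first): Romero and Abara (16 Jul 1999) before Fontaine and Yilmaz (7 Feb 2005).
Among Romero and Abara, by roll number (lower first): Romero (239) before Abara (842).
Among Fontaine and Yilmaz, by roll number (lower first): Fontaine (268) before Yilmaz (599).
Full order: Kapoor, Delgado, Sato, Brennan, Okonkwo, Romero, Abara, Fontaine, Yilmaz.

Kapoor, Delgado, Sato, Brennan, Okonkwo, Romero, Abara, Fontaine, Yilmaz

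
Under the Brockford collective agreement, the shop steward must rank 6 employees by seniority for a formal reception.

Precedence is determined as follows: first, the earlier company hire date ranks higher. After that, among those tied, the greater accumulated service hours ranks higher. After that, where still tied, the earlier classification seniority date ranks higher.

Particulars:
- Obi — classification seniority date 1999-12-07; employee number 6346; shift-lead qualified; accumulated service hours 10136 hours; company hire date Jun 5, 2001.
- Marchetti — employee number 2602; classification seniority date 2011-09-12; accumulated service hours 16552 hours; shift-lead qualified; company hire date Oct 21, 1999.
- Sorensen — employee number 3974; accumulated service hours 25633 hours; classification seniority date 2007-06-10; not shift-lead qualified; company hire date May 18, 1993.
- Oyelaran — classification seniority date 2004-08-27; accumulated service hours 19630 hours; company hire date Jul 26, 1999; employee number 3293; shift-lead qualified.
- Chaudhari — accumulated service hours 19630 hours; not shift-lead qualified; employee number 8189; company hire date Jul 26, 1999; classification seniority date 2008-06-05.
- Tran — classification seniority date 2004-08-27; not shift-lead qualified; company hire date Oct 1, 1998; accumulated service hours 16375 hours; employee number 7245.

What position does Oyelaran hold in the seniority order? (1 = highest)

3

By company hire date (earlier first): Sorensen (May 18, 1993); then Tran (Oct 1, 1998); then Oyelaran and Chaudhari (both Jul 26, 1999); then Marchetti (Oct 21, 1999); then Obi (Jun 5, 2001).
Oyelaran and Chaudhari both have accumulated service hours 19630 hours, so the next rule applies.
Among Oyelaran and Chaudhari, by classification seniority date (earlier first): Oyelaran (2004-08-27) before Chaudhari (2008-06-05).
Order: Sorensen, Tran, Oyelaran, Chaudhari, Marchetti, Obi. So position 3.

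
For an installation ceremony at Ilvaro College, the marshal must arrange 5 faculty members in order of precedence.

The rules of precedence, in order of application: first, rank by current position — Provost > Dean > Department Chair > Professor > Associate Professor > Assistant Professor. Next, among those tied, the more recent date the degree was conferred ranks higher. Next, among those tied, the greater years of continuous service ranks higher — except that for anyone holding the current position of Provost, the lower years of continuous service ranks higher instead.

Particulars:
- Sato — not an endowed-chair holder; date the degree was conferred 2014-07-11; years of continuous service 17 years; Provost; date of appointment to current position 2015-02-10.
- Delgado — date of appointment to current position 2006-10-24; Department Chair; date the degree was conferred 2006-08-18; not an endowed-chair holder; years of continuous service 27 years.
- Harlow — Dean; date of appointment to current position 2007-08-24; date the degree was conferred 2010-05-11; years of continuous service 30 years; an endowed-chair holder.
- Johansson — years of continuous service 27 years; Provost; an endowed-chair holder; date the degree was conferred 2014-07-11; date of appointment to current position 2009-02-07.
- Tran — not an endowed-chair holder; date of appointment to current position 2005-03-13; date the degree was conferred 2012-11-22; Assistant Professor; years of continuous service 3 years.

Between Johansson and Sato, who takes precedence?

By current position: Sato and Johansson (Provost); then Harlow (Dean); then Delgado (Department Chair); then Tran (Assistant Professor).
Sato and Johansson both have date the degree was conferred 2014-07-11, so the next rule applies.
Among Sato and Johansson, by years of continuous service (lower first) (reversed rule for this group): Sato (17 years) before Johansson (27 years).
So Sato takes precedence.

Sato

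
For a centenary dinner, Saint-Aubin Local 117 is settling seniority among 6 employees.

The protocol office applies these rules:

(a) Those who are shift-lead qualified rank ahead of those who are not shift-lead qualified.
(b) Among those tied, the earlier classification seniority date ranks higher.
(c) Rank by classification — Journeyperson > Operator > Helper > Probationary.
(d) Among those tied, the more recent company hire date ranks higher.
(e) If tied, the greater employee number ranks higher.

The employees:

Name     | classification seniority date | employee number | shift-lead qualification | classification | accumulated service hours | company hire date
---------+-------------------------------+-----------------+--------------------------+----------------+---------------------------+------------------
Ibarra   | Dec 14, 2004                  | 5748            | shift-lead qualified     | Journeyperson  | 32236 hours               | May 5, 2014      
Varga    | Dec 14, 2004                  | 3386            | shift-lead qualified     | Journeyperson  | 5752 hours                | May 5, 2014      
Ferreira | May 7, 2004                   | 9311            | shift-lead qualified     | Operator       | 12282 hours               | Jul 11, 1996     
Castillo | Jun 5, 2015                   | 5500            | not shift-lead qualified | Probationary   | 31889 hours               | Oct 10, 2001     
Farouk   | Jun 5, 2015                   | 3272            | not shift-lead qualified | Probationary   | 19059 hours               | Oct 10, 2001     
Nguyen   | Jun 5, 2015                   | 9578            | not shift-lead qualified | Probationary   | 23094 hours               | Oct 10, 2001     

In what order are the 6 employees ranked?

By the first rule: Ferreira, Ibarra and Varga (each shift-lead qualified); then Nguyen, Castillo and Farouk (each not shift-lead qualified).
Among Ferreira, Ibarra and Varga, by classification seniority date (earlier first): Ferreira (May 7, 2004) before Ibarra and Varga (Dec 14, 2004).
Ibarra and Varga are each Journeyperson, so the next rule applies.
Ibarra and Varga both have company hire date May 5, 2014, so the next rule applies.
Among Ibarra and Varga, by employee number (higher first): Ibarra (5748) before Varga (3386).
Nguyen, Castillo and Farouk all have classification seniority date Jun 5, 2015, so the next rule applies.
Nguyen, Castillo and Farouk are each Probationary, so the next rule applies.
Nguyen, Castillo and Farouk all have company hire date Oct 10, 2001, so the next rule applies.
Among Nguyen, Castillo and Farouk, by employee number (higher first): Nguyen (9578) before Castillo (5500) before Farouk (3272).
Full order: Ferreira, Ibarra, Varga, Nguyen, Castillo, Farouk.

Ferreira, Ibarra, Varga, Nguyen, Castillo, Farouk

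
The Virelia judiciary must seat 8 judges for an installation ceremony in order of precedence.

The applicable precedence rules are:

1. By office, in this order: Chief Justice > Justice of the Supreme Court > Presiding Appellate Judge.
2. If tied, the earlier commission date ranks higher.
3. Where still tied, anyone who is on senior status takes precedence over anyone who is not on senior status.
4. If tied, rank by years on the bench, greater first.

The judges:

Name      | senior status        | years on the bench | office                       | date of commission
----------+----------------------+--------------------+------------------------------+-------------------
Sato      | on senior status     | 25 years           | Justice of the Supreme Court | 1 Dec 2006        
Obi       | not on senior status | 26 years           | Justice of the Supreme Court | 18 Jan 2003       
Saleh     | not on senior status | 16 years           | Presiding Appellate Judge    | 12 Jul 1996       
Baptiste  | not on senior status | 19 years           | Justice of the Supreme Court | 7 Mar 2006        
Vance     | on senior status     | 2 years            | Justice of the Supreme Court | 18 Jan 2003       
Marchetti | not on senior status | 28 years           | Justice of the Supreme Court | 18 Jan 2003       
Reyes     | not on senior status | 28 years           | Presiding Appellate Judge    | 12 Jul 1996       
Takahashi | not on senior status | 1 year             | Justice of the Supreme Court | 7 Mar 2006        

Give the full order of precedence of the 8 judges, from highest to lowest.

Vance, Marchetti, Obi, Baptiste, Takahashi, Sato, Reyes, Saleh

By office: Vance, Marchetti, Obi, Baptiste, Takahashi and Sato (Justice of the Supreme Court); then Reyes and Saleh (Presiding Appellate Judge).
Among Vance, Marchetti, Obi, Baptiste, Takahashi and Sato, by date of commission (earlier first): Vance, Marchetti and Obi (18 Jan 2003) before Baptiste and Takahashi (7 Mar 2006) before Sato (1 Dec 2006).
Among Vance, Marchetti and Obi, on senior status before not on senior status: Vance (on senior status) before Marchetti and Obi (not on senior status).
Among Marchetti and Obi, by years on the bench (higher first): Marchetti (28 years) before Obi (26 years).
Baptiste and Takahashi are each not on senior status, so the next rule applies.
Among Baptiste and Takahashi, by years on the bench (higher first): Baptiste (19 years) before Takahashi (1 year).
Reyes and Saleh both have date of commission 12 Jul 1996, so the next rule applies.
Reyes and Saleh are each not on senior status, so the next rule applies.
Among Reyes and Saleh, by years on the bench (higher first): Reyes (28 years) before Saleh (16 years).
Full order: Vance, Marchetti, Obi, Baptiste, Takahashi, Sato, Reyes, Saleh.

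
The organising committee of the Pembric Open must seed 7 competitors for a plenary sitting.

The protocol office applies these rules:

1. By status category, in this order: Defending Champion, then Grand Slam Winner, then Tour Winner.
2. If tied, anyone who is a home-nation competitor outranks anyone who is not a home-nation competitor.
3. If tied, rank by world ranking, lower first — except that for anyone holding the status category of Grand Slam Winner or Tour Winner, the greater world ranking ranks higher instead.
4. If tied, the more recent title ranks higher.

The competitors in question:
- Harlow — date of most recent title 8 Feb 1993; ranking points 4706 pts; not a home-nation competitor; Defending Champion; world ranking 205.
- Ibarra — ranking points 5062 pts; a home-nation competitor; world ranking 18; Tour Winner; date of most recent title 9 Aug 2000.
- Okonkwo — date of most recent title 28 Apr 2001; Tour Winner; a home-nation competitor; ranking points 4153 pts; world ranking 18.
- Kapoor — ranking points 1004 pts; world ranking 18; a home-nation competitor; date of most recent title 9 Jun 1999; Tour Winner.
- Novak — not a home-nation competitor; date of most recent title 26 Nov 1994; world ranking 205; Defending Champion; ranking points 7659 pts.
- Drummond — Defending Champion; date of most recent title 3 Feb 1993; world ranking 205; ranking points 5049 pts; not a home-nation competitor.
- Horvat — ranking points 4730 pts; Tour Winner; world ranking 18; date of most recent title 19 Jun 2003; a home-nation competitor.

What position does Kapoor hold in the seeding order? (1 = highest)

By status category: Novak, Harlow and Drummond (Defending Champion); then Horvat, Okonkwo, Ibarra and Kapoor (Tour Winner).
Novak, Harlow and Drummond are each not a home-nation competitor, so the next rule applies.
Novak, Harlow and Drummond all have world ranking 205, so the next rule applies.
Among Novak, Harlow and Drummond, by date of most recent title (later first): Novak (26 Nov 1994) before Harlow (8 Feb 1993) before Drummond (3 Feb 1993).
Horvat, Okonkwo, Ibarra and Kapoor are each a home-nation competitor, so the next rule applies.
Horvat, Okonkwo, Ibarra and Kapoor all have world ranking 18, so the next rule applies.
Among Horvat, Okonkwo, Ibarra and Kapoor, by date of most recent title (later first): Horvat (19 Jun 2003) before Okonkwo (28 Apr 2001) before Ibarra (9 Aug 2000) before Kapoor (9 Jun 1999).
Order: Novak, Harlow, Drummond, Horvat, Okonkwo, Ibarra, Kapoor. So position 7.

7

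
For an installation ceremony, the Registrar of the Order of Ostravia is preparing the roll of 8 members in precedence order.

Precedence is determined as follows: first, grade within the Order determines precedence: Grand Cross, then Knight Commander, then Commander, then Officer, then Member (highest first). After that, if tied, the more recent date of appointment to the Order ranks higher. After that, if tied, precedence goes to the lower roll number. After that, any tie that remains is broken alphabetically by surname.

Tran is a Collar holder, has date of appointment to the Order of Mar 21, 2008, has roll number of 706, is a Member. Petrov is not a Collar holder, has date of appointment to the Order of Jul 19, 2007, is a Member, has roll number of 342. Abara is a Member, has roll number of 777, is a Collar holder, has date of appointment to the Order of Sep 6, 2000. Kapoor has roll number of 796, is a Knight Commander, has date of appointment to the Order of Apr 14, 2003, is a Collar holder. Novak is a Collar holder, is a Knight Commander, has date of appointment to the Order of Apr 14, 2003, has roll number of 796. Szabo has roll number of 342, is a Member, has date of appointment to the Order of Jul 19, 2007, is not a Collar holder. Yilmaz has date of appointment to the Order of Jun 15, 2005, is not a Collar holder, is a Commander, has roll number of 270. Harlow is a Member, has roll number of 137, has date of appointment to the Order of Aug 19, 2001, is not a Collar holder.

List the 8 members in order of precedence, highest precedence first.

By grade within the Order: Kapoor and Novak (Knight Commander); then Yilmaz (Commander); then Tran, Petrov, Szabo, Harlow and Abara (Member).
Kapoor and Novak both have date of appointment to the Order Apr 14, 2003, so the next rule applies.
Kapoor and Novak both have roll number 796, so the next rule applies.
Among Kapoor and Novak, alphabetically by surname: Kapoor before Novak.
Among Tran, Petrov, Szabo, Harlow and Abara, by date of appointment to the Order (later first): Tran (Mar 21, 2008) before Petrov and Szabo (Jul 19, 2007) before Harlow (Aug 19, 2001) before Abara (Sep 6, 2000).
Petrov and Szabo both have roll number 342, so the next rule applies.
Among Petrov and Szabo, alphabetically by surname: Petrov before Szabo.
Full order: Kapoor, Novak, Yilmaz, Tran, Petrov, Szabo, Harlow, Abara.

Kapoor, Novak, Yilmaz, Tran, Petrov, Szabo, Harlow, Abara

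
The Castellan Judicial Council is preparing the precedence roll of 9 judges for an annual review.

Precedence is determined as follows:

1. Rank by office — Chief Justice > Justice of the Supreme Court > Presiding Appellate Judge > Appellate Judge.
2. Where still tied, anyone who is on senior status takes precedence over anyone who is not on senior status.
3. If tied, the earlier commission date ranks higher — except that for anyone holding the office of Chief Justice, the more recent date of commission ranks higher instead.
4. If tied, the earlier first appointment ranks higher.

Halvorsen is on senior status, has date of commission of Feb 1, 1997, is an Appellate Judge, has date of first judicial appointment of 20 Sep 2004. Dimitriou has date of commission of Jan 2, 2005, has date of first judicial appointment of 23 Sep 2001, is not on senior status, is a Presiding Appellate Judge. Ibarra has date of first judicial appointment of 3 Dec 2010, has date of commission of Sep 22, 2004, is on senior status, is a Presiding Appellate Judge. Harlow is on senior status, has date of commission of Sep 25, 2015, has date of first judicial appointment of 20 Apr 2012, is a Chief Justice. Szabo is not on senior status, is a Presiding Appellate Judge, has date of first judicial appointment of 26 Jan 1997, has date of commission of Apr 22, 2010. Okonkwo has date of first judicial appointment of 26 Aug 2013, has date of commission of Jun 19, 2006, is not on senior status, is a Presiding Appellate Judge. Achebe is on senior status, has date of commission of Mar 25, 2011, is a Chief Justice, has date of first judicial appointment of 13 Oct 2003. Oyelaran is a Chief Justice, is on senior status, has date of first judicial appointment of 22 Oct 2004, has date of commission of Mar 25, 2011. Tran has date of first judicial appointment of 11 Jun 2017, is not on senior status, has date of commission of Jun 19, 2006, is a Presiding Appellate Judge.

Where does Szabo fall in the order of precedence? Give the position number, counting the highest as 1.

8

By office: Harlow, Achebe and Oyelaran (Chief Justice); then Ibarra, Dimitriou, Okonkwo, Tran and Szabo (Presiding Appellate Judge); then Halvorsen (Appellate Judge).
Harlow, Achebe and Oyelaran are each on senior status, so the next rule applies.
Among Harlow, Achebe and Oyelaran, by date of commission (later first) (reversed rule for this group): Harlow (Sep 25, 2015) before Achebe and Oyelaran (Mar 25, 2011).
Among Achebe and Oyelaran, by date of first judicial appointment (earlier first): Achebe (13 Oct 2003) before Oyelaran (22 Oct 2004).
Among Ibarra, Dimitriou, Okonkwo, Tran and Szabo, on senior status before not on senior status: Ibarra (on senior status) before Dimitriou, Okonkwo, Tran and Szabo (not on senior status).
Among Dimitriou, Okonkwo, Tran and Szabo, by date of commission (earlier first): Dimitriou (Jan 2, 2005) before Okonkwo and Tran (Jun 19, 2006) before Szabo (Apr 22, 2010).
Among Okonkwo and Tran, by date of first judicial appointment (earlier first): Okonkwo (26 Aug 2013) before Tran (11 Jun 2017).
Order: Harlow, Achebe, Oyelaran, Ibarra, Dimitriou, Okonkwo, Tran, Szabo, Halvorsen. So position 8.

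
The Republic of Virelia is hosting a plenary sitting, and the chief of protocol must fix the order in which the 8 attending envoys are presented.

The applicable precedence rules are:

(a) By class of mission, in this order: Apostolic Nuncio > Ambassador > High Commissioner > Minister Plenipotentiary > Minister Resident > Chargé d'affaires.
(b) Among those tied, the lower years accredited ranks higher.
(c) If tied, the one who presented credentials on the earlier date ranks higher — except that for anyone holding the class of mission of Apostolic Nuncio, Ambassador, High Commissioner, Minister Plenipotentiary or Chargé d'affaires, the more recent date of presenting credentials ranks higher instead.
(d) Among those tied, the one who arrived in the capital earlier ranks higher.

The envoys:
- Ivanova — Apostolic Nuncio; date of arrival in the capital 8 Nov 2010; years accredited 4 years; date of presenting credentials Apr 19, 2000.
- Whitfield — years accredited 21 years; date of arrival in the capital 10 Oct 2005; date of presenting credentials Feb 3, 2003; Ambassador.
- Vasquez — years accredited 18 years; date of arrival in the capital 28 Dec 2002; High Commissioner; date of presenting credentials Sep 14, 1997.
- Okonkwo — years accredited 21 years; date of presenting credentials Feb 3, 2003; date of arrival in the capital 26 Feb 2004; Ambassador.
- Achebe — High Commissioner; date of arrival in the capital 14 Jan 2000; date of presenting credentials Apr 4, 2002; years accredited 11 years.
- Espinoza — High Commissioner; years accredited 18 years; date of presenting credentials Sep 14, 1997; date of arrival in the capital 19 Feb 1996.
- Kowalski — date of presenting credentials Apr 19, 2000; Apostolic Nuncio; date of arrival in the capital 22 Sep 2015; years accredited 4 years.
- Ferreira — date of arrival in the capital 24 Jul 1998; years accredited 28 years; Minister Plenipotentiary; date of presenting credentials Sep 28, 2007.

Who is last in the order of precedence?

Ferreira

By class of mission: Ivanova and Kowalski (Apostolic Nuncio); then Okonkwo and Whitfield (Ambassador); then Achebe, Espinoza and Vasquez (High Commissioner); then Ferreira (Minister Plenipotentiary).
Ivanova and Kowalski both have years accredited 4 years, so the next rule applies.
Ivanova and Kowalski both have date of presenting credentials Apr 19, 2000, so the next rule applies.
Among Ivanova and Kowalski, by date of arrival in the capital (earlier first): Ivanova (8 Nov 2010) before Kowalski (22 Sep 2015).
Okonkwo and Whitfield both have years accredited 21 years, so the next rule applies.
Okonkwo and Whitfield both have date of presenting credentials Feb 3, 2003, so the next rule applies.
Among Okonkwo and Whitfield, by date of arrival in the capital (earlier first): Okonkwo (26 Feb 2004) before Whitfield (10 Oct 2005).
Among Achebe, Espinoza and Vasquez, by years accredited (lower first): Achebe (11 years) before Espinoza and Vasquez (18 years).
Espinoza and Vasquez both have date of presenting credentials Sep 14, 1997, so the next rule applies.
Among Espinoza and Vasquez, by date of arrival in the capital (earlier first): Espinoza (19 Feb 1996) before Vasquez (28 Dec 2002).
Order: Ivanova, Kowalski, Okonkwo, Whitfield, Achebe, Espinoza, Vasquez, Ferreira.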